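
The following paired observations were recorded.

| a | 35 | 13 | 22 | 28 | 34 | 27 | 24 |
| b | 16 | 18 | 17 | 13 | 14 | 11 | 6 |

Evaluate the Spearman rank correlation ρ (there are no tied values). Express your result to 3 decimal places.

Rank a: 7, 1, 2, 5, 6, 4, 3
Rank b: 5, 7, 6, 3, 4, 2, 1
d = rank(a) − rank(b): 2, -6, -4, 2, 2, 2, 2; Σd² = 72
ρ = 1 − 6Σd² / [n(n²−1)] = 1 − 6×72 / (7×48) = 1 − 432/336 ≈ -0.286

-0.286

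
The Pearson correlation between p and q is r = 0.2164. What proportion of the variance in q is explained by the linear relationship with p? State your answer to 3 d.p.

0.047

r² = (0.2164)² = 0.047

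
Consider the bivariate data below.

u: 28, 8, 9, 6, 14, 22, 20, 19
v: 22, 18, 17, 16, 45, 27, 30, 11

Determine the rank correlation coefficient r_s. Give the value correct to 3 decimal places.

Rank u: 8, 2, 3, 1, 4, 7, 6, 5
Rank v: 5, 4, 3, 2, 8, 6, 7, 1
d = rank(u) − rank(v): 3, -2, 0, -1, -4, 1, -1, 4; Σd² = 48
ρ = 1 − 6Σd² / [n(n²−1)] = 1 − 6×48 / (8×63) = 1 − 288/504 ≈ 0.429

0.429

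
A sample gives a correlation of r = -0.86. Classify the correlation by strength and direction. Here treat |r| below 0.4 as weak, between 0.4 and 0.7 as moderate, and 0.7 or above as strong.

r = -0.86 < 0 so the relationship is negative.
|r| = 0.86, which falls in the strong range.

strong negative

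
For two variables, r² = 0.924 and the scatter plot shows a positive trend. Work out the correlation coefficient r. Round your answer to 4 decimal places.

0.9612

|r| = √0.924 = 0.9612
The association is positive, so r = 0.9612.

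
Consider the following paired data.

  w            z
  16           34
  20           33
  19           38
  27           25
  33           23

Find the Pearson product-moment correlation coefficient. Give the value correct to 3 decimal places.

-0.909

n = 5, Σw = 115, Σz = 153, Σw² = 2835, Σz² = 4843, Σwz = 3360
nΣwz − ΣwΣz = 16800 − 17595 = -795
nΣw² − (Σw)² = 14175 − 13225 = 950; nΣz² − (Σz)² = 24215 − 23409 = 806
r = -795 / √(950 × 806) = -795 / 875.0429 ≈ -0.909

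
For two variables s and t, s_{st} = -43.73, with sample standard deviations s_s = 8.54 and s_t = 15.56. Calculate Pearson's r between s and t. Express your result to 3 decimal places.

-0.329

r = Cov(s,t) / (s_s · s_t) = -43.73 / (8.54 × 15.56)
  = -43.73 / 132.8824 ≈ -0.329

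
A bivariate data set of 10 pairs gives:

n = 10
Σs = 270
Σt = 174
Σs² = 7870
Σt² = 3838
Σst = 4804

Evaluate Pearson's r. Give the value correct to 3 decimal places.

r = (nΣst − ΣsΣt) / √[(nΣs² − (Σs)²)(nΣt² − (Σt)²)]
Numerator: 10×4804 − 270×174 = 1060
Denominator: √[(78700 − 72900)(38380 − 30276)] = √[5800 × 8104] = 6855.8880
r = 1060 / 6855.8880 ≈ 0.155

0.155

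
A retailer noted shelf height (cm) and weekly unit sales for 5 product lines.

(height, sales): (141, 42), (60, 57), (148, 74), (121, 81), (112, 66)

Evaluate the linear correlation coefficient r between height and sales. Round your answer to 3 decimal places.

n = 5, Σx = 582, Σy = 320, Σx² = 72570, Σy² = 21406, Σxy = 37487
nΣxy − ΣxΣy = 187435 − 186240 = 1195
nΣx² − (Σx)² = 362850 − 338724 = 24126; nΣy² − (Σy)² = 107030 − 102400 = 4630
r = 1195 / √(24126 × 4630) = 1195 / 10568.9820 ≈ 0.113

0.113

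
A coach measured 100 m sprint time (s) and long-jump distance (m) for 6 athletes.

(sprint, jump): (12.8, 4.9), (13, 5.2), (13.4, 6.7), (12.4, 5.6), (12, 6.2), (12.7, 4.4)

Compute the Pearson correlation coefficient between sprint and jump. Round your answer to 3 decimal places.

n = 6, Σx = 76.3, Σy = 33, Σx² = 971.45, Σy² = 185.1, Σxy = 419.82
nΣxy − ΣxΣy = 2518.92 − 2517.9 = 1.02
nΣx² − (Σx)² = 5828.7 − 5821.69 = 7.01; nΣy² − (Σy)² = 1110.6 − 1089 = 21.6
r = 1.02 / √(7.01 × 21.6) = 1.02 / 12.3051 ≈ 0.083

0.083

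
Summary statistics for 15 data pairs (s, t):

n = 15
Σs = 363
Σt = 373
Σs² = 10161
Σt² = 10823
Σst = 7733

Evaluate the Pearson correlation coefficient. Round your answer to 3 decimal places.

-0.886

r = (nΣst − ΣsΣt) / √[(nΣs² − (Σs)²)(nΣt² − (Σt)²)]
Numerator: 15×7733 − 363×373 = -19404
Denominator: √[(152415 − 131769)(162345 − 139129)] = √[20646 × 23216] = 21893.3217
r = -19404 / 21893.3217 ≈ -0.886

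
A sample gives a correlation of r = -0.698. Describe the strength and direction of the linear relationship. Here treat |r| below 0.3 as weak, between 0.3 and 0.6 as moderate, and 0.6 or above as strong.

r = -0.698 < 0 so the relationship is negative.
|r| = 0.698, which falls in the strong range.

strong negative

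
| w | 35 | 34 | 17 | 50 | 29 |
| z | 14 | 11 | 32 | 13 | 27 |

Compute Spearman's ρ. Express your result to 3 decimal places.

-0.700

Rank w: 4, 3, 1, 5, 2
Rank z: 3, 1, 5, 2, 4
d = rank(w) − rank(z): 1, 2, -4, 3, -2; Σd² = 34
ρ = 1 − 6Σd² / [n(n²−1)] = 1 − 6×34 / (5×24) = 1 − 204/120 ≈ -0.700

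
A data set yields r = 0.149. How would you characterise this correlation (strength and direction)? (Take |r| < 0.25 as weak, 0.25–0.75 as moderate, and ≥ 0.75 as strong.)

weak positive

r = 0.149 > 0 so the relationship is positive.
|r| = 0.149, which falls in the weak range.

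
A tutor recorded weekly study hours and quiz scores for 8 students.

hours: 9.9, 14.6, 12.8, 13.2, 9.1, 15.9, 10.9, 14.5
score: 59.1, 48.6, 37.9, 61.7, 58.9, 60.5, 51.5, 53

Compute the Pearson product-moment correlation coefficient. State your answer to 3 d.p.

-0.121

n = 8, Σx = 100.9, Σy = 431.2, Σx² = 1313.93, Σy² = 23688.78, Σxy = 5422
nΣxy − ΣxΣy = 43376 − 43508.08 = -132.08
nΣx² − (Σx)² = 10511.44 − 10180.81 = 330.63; nΣy² − (Σy)² = 189510.24 − 185933.44 = 3576.8
r = -132.08 / √(330.63 × 3576.8) = -132.08 / 1087.4729 ≈ -0.121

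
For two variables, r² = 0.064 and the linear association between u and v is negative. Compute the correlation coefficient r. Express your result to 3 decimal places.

|r| = √0.064 = 0.253
The association is negative, so r = −0.253.

-0.253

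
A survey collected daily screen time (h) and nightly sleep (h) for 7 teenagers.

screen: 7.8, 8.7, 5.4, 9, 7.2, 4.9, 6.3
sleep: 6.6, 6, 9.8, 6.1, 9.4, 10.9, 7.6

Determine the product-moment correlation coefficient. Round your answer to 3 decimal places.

n = 7, Σx = 49.3, Σy = 56.4, Σx² = 362.23, Σy² = 477.74, Σxy = 380.47
nΣxy − ΣxΣy = 2663.29 − 2780.52 = -117.23
nΣx² − (Σx)² = 2535.61 − 2430.49 = 105.12; nΣy² − (Σy)² = 3344.18 − 3180.96 = 163.22
r = -117.23 / √(105.12 × 163.22) = -117.23 / 130.9874 ≈ -0.895

-0.895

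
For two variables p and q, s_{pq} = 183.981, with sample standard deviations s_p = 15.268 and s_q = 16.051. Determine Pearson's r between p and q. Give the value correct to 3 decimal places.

0.751

r = Cov(p,q) / (s_p · s_q) = 183.981 / (15.268 × 16.051)
  = 183.981 / 245.0667 ≈ 0.751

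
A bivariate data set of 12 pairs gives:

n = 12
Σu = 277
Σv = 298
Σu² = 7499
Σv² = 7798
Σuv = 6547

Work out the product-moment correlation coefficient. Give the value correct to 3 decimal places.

-0.501

r = (nΣuv − ΣuΣv) / √[(nΣu² − (Σu)²)(nΣv² − (Σv)²)]
Numerator: 12×6547 − 277×298 = -3982
Denominator: √[(89988 − 76729)(93576 − 88804)] = √[13259 × 4772] = 7954.3666
r = -3982 / 7954.3666 ≈ -0.501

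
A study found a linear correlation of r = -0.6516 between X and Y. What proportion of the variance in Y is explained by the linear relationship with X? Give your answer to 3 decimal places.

r² = (-0.6516)² = 0.425

0.425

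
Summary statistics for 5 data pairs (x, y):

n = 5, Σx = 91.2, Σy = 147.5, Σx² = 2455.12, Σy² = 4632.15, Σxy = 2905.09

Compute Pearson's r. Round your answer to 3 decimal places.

0.455

r = (nΣxy − ΣxΣy) / √[(nΣx² − (Σx)²)(nΣy² − (Σy)²)]
Numerator: 5×2905.09 − 91.2×147.5 = 1073.45
Denominator: √[(12275.6 − 8317.44)(23160.75 − 21756.25)] = √[3958.16 × 1404.5] = 2357.8032
r = 1073.45 / 2357.8032 ≈ 0.455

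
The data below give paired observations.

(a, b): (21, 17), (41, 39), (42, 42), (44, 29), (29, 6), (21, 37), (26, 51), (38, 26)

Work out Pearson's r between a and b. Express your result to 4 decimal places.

0.1765

n = 8, Σa = 262, Σb = 247, Σa² = 9224, Σb² = 9097, Σab = 8261
nΣab − ΣaΣb = 66088 − 64714 = 1374
nΣa² − (Σa)² = 73792 − 68644 = 5148; nΣb² − (Σb)² = 72776 − 61009 = 11767
r = 1374 / √(5148 × 11767) = 1374 / 7783.0917 ≈ 0.1765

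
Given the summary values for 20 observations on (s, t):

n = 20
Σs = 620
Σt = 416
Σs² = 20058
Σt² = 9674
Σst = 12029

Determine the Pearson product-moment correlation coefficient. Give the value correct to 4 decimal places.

-0.9372

r = (nΣst − ΣsΣt) / √[(nΣs² − (Σs)²)(nΣt² − (Σt)²)]
Numerator: 20×12029 − 620×416 = -17340
Denominator: √[(401160 − 384400)(193480 − 173056)] = √[16760 × 20424] = 18501.5199
r = -17340 / 18501.5199 ≈ -0.9372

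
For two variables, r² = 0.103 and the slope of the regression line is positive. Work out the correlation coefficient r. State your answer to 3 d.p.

0.321

|r| = √0.103 = 0.321
The association is positive, so r = 0.321.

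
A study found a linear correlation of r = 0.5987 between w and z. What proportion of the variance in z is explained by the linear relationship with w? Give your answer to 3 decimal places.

r² = (0.5987)² = 0.358

0.358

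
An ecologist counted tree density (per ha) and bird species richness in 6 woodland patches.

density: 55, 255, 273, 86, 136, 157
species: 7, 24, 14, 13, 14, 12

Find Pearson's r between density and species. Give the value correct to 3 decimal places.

n = 6, Σx = 962, Σy = 84, Σx² = 193120, Σy² = 1330, Σxy = 15233
nΣxy − ΣxΣy = 91398 − 80808 = 10590
nΣx² − (Σx)² = 1158720 − 925444 = 233276; nΣy² − (Σy)² = 7980 − 7056 = 924
r = 10590 / √(233276 × 924) = 10590 / 14681.5198 ≈ 0.721

0.721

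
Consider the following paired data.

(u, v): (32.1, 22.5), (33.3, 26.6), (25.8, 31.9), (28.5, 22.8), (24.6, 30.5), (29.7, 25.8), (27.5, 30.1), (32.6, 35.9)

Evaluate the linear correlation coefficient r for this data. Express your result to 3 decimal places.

-0.197

n = 8, Σu = 234.1, Σv = 226.1, Σu² = 6923.45, Σv² = 6541.97, Σuv = 6595.5
nΣuv − ΣuΣv = 52764 − 52930.01 = -166.01
nΣu² − (Σu)² = 55387.6 − 54802.81 = 584.79; nΣv² − (Σv)² = 52335.76 − 51121.21 = 1214.55
r = -166.01 / √(584.79 × 1214.55) = -166.01 / 842.7673 ≈ -0.197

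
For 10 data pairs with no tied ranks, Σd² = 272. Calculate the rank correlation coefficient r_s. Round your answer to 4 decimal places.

ρ = 1 − 6Σd² / [n(n²−1)] = 1 − 6×272 / (10×99)
  = 1 − 1632/990 = 1 − 1.64848 ≈ -0.6485

-0.6485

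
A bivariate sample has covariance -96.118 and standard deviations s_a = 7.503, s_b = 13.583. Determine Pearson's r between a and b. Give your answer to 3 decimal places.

-0.943

r = Cov(a,b) / (s_a · s_b) = -96.118 / (7.503 × 13.583)
  = -96.118 / 101.9132 ≈ -0.943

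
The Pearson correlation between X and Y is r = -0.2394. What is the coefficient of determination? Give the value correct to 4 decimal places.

0.0573

r² = (-0.2394)² = 0.0573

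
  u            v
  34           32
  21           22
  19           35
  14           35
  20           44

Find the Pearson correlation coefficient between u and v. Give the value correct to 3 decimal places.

-0.187

n = 5, Σu = 108, Σv = 168, Σu² = 2554, Σv² = 5894, Σuv = 3585
nΣuv − ΣuΣv = 17925 − 18144 = -219
nΣu² − (Σu)² = 12770 − 11664 = 1106; nΣv² − (Σv)² = 29470 − 28224 = 1246
r = -219 / √(1106 × 1246) = -219 / 1173.9148 ≈ -0.187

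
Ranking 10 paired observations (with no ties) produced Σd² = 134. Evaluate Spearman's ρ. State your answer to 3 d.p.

0.188

ρ = 1 − 6Σd² / [n(n²−1)] = 1 − 6×134 / (10×99)
  = 1 − 804/990 = 1 − 0.8121 ≈ 0.188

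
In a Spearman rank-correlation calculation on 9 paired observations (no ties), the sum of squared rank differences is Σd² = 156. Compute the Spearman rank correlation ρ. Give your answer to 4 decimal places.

-0.3000

ρ = 1 − 6Σd² / [n(n²−1)] = 1 − 6×156 / (9×80)
  = 1 − 936/720 = 1 − 1.30000 ≈ -0.3000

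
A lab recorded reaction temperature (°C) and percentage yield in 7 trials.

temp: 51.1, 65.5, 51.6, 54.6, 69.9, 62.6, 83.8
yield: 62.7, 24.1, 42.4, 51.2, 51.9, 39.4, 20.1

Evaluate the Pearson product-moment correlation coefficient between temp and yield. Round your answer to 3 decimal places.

n = 7, Σx = 439.1, Σy = 291.8, Σx² = 28372.39, Σy² = 13581.28, Σxy = 17544.51
nΣxy − ΣxΣy = 122811.57 − 128129.38 = -5317.81
nΣx² − (Σx)² = 198606.73 − 192808.81 = 5797.92; nΣy² − (Σy)² = 95068.96 − 85147.24 = 9921.72
r = -5317.81 / √(5797.92 × 9921.72) = -5317.81 / 7584.5461 ≈ -0.701

-0.701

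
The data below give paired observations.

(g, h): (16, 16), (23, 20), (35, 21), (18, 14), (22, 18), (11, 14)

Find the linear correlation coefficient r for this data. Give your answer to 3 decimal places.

n = 6, Σg = 125, Σh = 103, Σg² = 2939, Σh² = 1813, Σgh = 2253
nΣgh − ΣgΣh = 13518 − 12875 = 643
nΣg² − (Σg)² = 17634 − 15625 = 2009; nΣh² − (Σh)² = 10878 − 10609 = 269
r = 643 / √(2009 × 269) = 643 / 735.1333 ≈ 0.875

0.875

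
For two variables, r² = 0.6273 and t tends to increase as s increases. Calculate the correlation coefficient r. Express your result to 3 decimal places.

|r| = √0.6273 = 0.792
The association is positive, so r = 0.792.

0.792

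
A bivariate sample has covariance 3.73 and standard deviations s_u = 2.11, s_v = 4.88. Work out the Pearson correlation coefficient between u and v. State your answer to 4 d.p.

r = Cov(u,v) / (s_u · s_v) = 3.73 / (2.11 × 4.88)
  = 3.73 / 10.2968 ≈ 0.3622

0.3622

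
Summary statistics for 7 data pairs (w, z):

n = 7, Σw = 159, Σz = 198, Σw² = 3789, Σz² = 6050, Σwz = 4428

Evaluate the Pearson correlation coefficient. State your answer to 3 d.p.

r = (nΣwz − ΣwΣz) / √[(nΣw² − (Σw)²)(nΣz² − (Σz)²)]
Numerator: 7×4428 − 159×198 = -486
Denominator: √[(26523 − 25281)(42350 − 39204)] = √[1242 × 3146] = 1976.6972
r = -486 / 1976.6972 ≈ -0.246

-0.246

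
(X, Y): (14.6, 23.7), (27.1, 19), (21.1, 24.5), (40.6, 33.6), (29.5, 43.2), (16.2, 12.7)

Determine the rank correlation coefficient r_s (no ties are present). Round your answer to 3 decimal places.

0.657

Rank X: 1, 4, 3, 6, 5, 2
Rank Y: 3, 2, 4, 5, 6, 1
d = rank(X) − rank(Y): -2, 2, -1, 1, -1, 1; Σd² = 12
ρ = 1 − 6Σd² / [n(n²−1)] = 1 − 6×12 / (6×35) = 1 − 72/210 ≈ 0.657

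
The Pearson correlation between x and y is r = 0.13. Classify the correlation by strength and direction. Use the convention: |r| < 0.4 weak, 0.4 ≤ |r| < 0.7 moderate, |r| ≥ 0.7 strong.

weak positive

r = 0.13 > 0 so the relationship is positive.
|r| = 0.13, which falls in the weak range.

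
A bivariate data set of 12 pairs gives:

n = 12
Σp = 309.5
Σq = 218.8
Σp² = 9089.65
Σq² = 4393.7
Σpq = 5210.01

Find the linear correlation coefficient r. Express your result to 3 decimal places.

-0.648

r = (nΣpq − ΣpΣq) / √[(nΣp² − (Σp)²)(nΣq² − (Σq)²)]
Numerator: 12×5210.01 − 309.5×218.8 = -5198.48
Denominator: √[(109075.8 − 95790.25)(52724.4 − 47873.44)] = √[13285.55 × 4850.96] = 8027.9307
r = -5198.48 / 8027.9307 ≈ -0.648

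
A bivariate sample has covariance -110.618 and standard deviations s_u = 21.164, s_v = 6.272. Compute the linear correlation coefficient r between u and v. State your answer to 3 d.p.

-0.833

r = Cov(u,v) / (s_u · s_v) = -110.618 / (21.164 × 6.272)
  = -110.618 / 132.7406 ≈ -0.833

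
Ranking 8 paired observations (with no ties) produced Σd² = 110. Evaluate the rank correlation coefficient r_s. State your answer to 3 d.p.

-0.310

ρ = 1 − 6Σd² / [n(n²−1)] = 1 − 6×110 / (8×63)
  = 1 − 660/504 = 1 − 1.3095 ≈ -0.310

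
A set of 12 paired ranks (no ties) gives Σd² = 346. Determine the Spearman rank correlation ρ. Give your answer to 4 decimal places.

-0.2098

ρ = 1 − 6Σd² / [n(n²−1)] = 1 − 6×346 / (12×143)
  = 1 − 2076/1716 = 1 − 1.20979 ≈ -0.2098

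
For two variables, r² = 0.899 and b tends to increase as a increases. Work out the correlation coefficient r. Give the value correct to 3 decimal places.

|r| = √0.899 = 0.948
The association is positive, so r = 0.948.

0.948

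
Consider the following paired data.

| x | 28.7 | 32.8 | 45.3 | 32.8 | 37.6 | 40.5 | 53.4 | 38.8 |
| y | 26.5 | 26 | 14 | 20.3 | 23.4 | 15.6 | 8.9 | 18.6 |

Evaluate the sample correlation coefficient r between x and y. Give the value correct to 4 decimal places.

n = 8, Σx = 309.9, Σy = 153.3, Σx² = 12438.47, Σy² = 3202.43, Σxy = 5621.97
nΣxy − ΣxΣy = 44975.76 − 47507.67 = -2531.91
nΣx² − (Σx)² = 99507.76 − 96038.01 = 3469.75; nΣy² − (Σy)² = 25619.44 − 23500.89 = 2118.55
r = -2531.91 / √(3469.75 × 2118.55) = -2531.91 / 2711.2430 ≈ -0.9339

-0.9339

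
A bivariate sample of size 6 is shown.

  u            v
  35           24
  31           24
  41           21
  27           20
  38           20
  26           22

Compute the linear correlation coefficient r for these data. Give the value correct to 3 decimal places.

-0.108

n = 6, Σu = 198, Σv = 131, Σu² = 6716, Σv² = 2877, Σuv = 4317
nΣuv − ΣuΣv = 25902 − 25938 = -36
nΣu² − (Σu)² = 40296 − 39204 = 1092; nΣv² − (Σv)² = 17262 − 17161 = 101
r = -36 / √(1092 × 101) = -36 / 332.1024 ≈ -0.108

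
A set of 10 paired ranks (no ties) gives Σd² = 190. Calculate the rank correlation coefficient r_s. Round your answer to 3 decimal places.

ρ = 1 − 6Σd² / [n(n²−1)] = 1 − 6×190 / (10×99)
  = 1 − 1140/990 = 1 − 1.1515 ≈ -0.152

-0.152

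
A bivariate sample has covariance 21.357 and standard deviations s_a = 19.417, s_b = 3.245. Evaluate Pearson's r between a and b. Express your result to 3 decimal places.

0.339

r = Cov(a,b) / (s_a · s_b) = 21.357 / (19.417 × 3.245)
  = 21.357 / 63.0082 ≈ 0.339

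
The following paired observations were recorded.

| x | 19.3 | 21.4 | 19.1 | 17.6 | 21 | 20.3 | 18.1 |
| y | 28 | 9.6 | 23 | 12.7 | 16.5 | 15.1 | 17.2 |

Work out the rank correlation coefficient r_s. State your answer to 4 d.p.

-0.2857

Rank x: 4, 7, 3, 1, 6, 5, 2
Rank y: 7, 1, 6, 2, 4, 3, 5
d = rank(x) − rank(y): -3, 6, -3, -1, 2, 2, -3; Σd² = 72
ρ = 1 − 6Σd² / [n(n²−1)] = 1 − 6×72 / (7×48) = 1 − 432/336 ≈ -0.2857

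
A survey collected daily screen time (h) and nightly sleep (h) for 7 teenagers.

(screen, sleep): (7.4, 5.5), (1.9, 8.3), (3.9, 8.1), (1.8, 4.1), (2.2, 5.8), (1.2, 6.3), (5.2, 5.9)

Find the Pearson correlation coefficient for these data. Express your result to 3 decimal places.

n = 7, Σx = 23.6, Σy = 44, Σx² = 110.14, Σy² = 289.7, Σxy = 146.44
nΣxy − ΣxΣy = 1025.08 − 1038.4 = -13.32
nΣx² − (Σx)² = 770.98 − 556.96 = 214.02; nΣy² − (Σy)² = 2027.9 − 1936 = 91.9
r = -13.32 / √(214.02 × 91.9) = -13.32 / 140.2442 ≈ -0.095

-0.095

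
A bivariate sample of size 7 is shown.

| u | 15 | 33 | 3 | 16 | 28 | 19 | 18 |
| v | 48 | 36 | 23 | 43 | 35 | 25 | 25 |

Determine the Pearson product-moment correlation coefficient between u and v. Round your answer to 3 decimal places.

0.247

n = 7, Σu = 132, Σv = 235, Σu² = 3048, Σv² = 8453, Σuv = 4570
nΣuv − ΣuΣv = 31990 − 31020 = 970
nΣu² − (Σu)² = 21336 − 17424 = 3912; nΣv² − (Σv)² = 59171 − 55225 = 3946
r = 970 / √(3912 × 3946) = 970 / 3928.9632 ≈ 0.247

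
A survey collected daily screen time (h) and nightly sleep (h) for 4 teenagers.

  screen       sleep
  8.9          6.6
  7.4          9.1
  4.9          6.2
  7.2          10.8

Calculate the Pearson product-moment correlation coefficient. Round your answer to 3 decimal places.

0.191

n = 4, Σx = 28.4, Σy = 32.7, Σx² = 209.82, Σy² = 281.45, Σxy = 234.22
nΣxy − ΣxΣy = 936.88 − 928.68 = 8.2
nΣx² − (Σx)² = 839.28 − 806.56 = 32.72; nΣy² − (Σy)² = 1125.8 − 1069.29 = 56.51
r = 8.2 / √(32.72 × 56.51) = 8.2 / 43.0001 ≈ 0.191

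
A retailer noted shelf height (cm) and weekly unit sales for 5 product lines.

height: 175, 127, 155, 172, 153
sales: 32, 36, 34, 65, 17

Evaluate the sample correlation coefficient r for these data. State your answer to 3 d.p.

0.333

n = 5, Σx = 782, Σy = 184, Σx² = 123772, Σy² = 7990, Σxy = 29223
nΣxy − ΣxΣy = 146115 − 143888 = 2227
nΣx² − (Σx)² = 618860 − 611524 = 7336; nΣy² − (Σy)² = 39950 − 33856 = 6094
r = 2227 / √(7336 × 6094) = 2227 / 6686.2234 ≈ 0.333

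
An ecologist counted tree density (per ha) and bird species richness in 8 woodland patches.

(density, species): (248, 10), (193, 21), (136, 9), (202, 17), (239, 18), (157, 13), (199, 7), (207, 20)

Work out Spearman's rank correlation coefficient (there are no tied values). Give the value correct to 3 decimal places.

Rank density: 8, 3, 1, 5, 7, 2, 4, 6
Rank species: 3, 8, 2, 5, 6, 4, 1, 7
d = rank(density) − rank(species): 5, -5, -1, 0, 1, -2, 3, -1; Σd² = 66
ρ = 1 − 6Σd² / [n(n²−1)] = 1 − 6×66 / (8×63) = 1 − 396/504 ≈ 0.214

0.214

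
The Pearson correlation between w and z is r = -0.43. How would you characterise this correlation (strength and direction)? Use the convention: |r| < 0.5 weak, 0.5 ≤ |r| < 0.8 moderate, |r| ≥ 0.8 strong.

weak negative

r = -0.43 < 0 so the relationship is negative.
|r| = 0.43, which falls in the weak range.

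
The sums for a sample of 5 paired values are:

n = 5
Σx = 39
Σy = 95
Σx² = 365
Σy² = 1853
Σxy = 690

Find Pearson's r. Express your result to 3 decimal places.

r = (nΣxy − ΣxΣy) / √[(nΣx² − (Σx)²)(nΣy² − (Σy)²)]
Numerator: 5×690 − 39×95 = -255
Denominator: √[(1825 − 1521)(9265 − 9025)] = √[304 × 240] = 270.1111
r = -255 / 270.1111 ≈ -0.944

-0.944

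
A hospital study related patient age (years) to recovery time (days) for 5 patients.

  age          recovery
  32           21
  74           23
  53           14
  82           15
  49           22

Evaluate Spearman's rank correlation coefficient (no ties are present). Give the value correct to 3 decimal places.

Rank age: 1, 4, 3, 5, 2
Rank recovery: 3, 5, 1, 2, 4
d = rank(age) − rank(recovery): -2, -1, 2, 3, -2; Σd² = 22
ρ = 1 − 6Σd² / [n(n²−1)] = 1 − 6×22 / (5×24) = 1 − 132/120 ≈ -0.100

-0.100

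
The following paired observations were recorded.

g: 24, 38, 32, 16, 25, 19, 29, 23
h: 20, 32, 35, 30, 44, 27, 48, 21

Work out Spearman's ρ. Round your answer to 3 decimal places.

Rank g: 4, 8, 7, 1, 5, 2, 6, 3
Rank h: 1, 5, 6, 4, 7, 3, 8, 2
d = rank(g) − rank(h): 3, 3, 1, -3, -2, -1, -2, 1; Σd² = 38
ρ = 1 − 6Σd² / [n(n²−1)] = 1 − 6×38 / (8×63) = 1 − 228/504 ≈ 0.548

0.548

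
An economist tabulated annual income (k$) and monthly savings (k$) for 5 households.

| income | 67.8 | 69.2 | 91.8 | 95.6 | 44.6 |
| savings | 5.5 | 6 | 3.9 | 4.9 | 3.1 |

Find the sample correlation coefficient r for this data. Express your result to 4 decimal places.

0.2655

n = 5, Σx = 369, Σy = 23.4, Σx² = 28941.24, Σy² = 115.08, Σxy = 1752.82
nΣxy − ΣxΣy = 8764.1 − 8634.6 = 129.5
nΣx² − (Σx)² = 144706.2 − 136161 = 8545.2; nΣy² − (Σy)² = 575.4 − 547.56 = 27.84
r = 129.5 / √(8545.2 × 27.84) = 129.5 / 487.7483 ≈ 0.2655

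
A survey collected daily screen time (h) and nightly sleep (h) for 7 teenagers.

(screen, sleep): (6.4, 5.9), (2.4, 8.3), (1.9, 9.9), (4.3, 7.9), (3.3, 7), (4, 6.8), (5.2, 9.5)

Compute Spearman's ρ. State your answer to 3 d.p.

-0.536

Rank screen: 7, 2, 1, 5, 3, 4, 6
Rank sleep: 1, 5, 7, 4, 3, 2, 6
d = rank(screen) − rank(sleep): 6, -3, -6, 1, 0, 2, 0; Σd² = 86
ρ = 1 − 6Σd² / [n(n²−1)] = 1 − 6×86 / (7×48) = 1 − 516/336 ≈ -0.536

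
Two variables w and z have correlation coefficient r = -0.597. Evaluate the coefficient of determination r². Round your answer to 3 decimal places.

0.356

r² = (-0.597)² = 0.356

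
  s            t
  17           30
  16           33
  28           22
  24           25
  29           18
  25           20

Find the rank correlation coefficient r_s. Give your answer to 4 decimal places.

-0.9429

Rank s: 2, 1, 5, 3, 6, 4
Rank t: 5, 6, 3, 4, 1, 2
d = rank(s) − rank(t): -3, -5, 2, -1, 5, 2; Σd² = 68
ρ = 1 − 6Σd² / [n(n²−1)] = 1 − 6×68 / (6×35) = 1 − 408/210 ≈ -0.9429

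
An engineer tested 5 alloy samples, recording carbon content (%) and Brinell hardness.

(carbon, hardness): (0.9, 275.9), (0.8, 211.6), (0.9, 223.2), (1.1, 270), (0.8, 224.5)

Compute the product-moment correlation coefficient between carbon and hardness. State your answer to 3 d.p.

n = 5, Σx = 4.5, Σy = 1205.2, Σx² = 4.11, Σy² = 294013.86, Σxy = 1095.07
nΣxy − ΣxΣy = 5475.35 − 5423.4 = 51.95
nΣx² − (Σx)² = 20.55 − 20.25 = 0.3; nΣy² − (Σy)² = 1470069.3 − 1452507.04 = 17562.26
r = 51.95 / √(0.3 × 17562.26) = 51.95 / 72.5857 ≈ 0.716

0.716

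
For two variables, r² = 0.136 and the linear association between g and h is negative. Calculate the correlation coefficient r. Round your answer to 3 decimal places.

-0.369

|r| = √0.136 = 0.369
The association is negative, so r = −0.369.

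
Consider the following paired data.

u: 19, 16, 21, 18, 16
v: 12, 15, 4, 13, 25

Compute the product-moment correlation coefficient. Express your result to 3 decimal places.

-0.876

n = 5, Σu = 90, Σv = 69, Σu² = 1638, Σv² = 1179, Σuv = 1186
nΣuv − ΣuΣv = 5930 − 6210 = -280
nΣu² − (Σu)² = 8190 − 8100 = 90; nΣv² − (Σv)² = 5895 − 4761 = 1134
r = -280 / √(90 × 1134) = -280 / 319.4683 ≈ -0.876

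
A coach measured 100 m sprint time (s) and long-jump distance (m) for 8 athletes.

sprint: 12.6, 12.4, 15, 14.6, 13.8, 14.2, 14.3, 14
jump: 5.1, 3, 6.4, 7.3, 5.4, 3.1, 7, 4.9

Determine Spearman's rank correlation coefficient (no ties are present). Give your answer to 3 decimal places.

Rank sprint: 2, 1, 8, 7, 3, 5, 6, 4
Rank jump: 4, 1, 6, 8, 5, 2, 7, 3
d = rank(sprint) − rank(jump): -2, 0, 2, -1, -2, 3, -1, 1; Σd² = 24
ρ = 1 − 6Σd² / [n(n²−1)] = 1 − 6×24 / (8×63) = 1 − 144/504 ≈ 0.714

0.714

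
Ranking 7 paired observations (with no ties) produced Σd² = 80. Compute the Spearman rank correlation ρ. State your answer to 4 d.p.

-0.4286

ρ = 1 − 6Σd² / [n(n²−1)] = 1 − 6×80 / (7×48)
  = 1 − 480/336 = 1 − 1.42857 ≈ -0.4286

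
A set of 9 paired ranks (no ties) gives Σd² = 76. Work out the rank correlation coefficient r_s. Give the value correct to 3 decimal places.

ρ = 1 − 6Σd² / [n(n²−1)] = 1 − 6×76 / (9×80)
  = 1 − 456/720 = 1 − 0.6333 ≈ 0.367

0.367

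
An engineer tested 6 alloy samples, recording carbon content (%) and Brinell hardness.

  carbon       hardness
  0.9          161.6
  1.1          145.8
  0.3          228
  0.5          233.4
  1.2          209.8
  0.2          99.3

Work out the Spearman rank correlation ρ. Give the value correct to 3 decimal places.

Rank carbon: 4, 5, 2, 3, 6, 1
Rank hardness: 3, 2, 5, 6, 4, 1
d = rank(carbon) − rank(hardness): 1, 3, -3, -3, 2, 0; Σd² = 32
ρ = 1 − 6Σd² / [n(n²−1)] = 1 − 6×32 / (6×35) = 1 − 192/210 ≈ 0.086

0.086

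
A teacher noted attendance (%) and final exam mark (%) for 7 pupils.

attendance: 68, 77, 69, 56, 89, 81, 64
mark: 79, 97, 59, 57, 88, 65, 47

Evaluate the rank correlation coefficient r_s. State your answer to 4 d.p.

0.7143

Rank attendance: 3, 5, 4, 1, 7, 6, 2
Rank mark: 5, 7, 3, 2, 6, 4, 1
d = rank(attendance) − rank(mark): -2, -2, 1, -1, 1, 2, 1; Σd² = 16
ρ = 1 − 6Σd² / [n(n²−1)] = 1 − 6×16 / (7×48) = 1 − 96/336 ≈ 0.7143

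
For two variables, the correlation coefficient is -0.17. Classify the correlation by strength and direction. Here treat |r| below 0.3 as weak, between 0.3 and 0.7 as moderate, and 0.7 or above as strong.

r = -0.17 < 0 so the relationship is negative.
|r| = 0.17, which falls in the weak range.

weak negative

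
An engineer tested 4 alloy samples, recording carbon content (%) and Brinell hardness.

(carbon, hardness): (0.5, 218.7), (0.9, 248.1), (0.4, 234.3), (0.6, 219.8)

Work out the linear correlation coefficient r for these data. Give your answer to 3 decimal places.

n = 4, Σx = 2.4, Σy = 920.9, Σx² = 1.58, Σy² = 212591.83, Σxy = 558.24
nΣxy − ΣxΣy = 2232.96 − 2210.16 = 22.8
nΣx² − (Σx)² = 6.32 − 5.76 = 0.56; nΣy² − (Σy)² = 850367.32 − 848056.81 = 2310.51
r = 22.8 / √(0.56 × 2310.51) = 22.8 / 35.9706 ≈ 0.634

0.634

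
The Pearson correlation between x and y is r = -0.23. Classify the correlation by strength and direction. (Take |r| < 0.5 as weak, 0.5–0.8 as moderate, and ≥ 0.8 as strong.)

weak negative

r = -0.23 < 0 so the relationship is negative.
|r| = 0.23, which falls in the weak range.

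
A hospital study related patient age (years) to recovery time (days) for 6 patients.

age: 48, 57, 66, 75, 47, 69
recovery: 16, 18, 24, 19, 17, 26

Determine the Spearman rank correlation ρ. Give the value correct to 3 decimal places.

Rank age: 2, 3, 4, 6, 1, 5
Rank recovery: 1, 3, 5, 4, 2, 6
d = rank(age) − rank(recovery): 1, 0, -1, 2, -1, -1; Σd² = 8
ρ = 1 − 6Σd² / [n(n²−1)] = 1 − 6×8 / (6×35) = 1 − 48/210 ≈ 0.771

0.771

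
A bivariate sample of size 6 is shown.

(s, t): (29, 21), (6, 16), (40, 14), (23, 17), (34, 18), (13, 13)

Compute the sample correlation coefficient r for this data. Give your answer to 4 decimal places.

0.2402

n = 6, Σs = 145, Σt = 99, Σs² = 4331, Σt² = 1675, Σst = 2437
nΣst − ΣsΣt = 14622 − 14355 = 267
nΣs² − (Σs)² = 25986 − 21025 = 4961; nΣt² − (Σt)² = 10050 − 9801 = 249
r = 267 / √(4961 × 249) = 267 / 1111.4356 ≈ 0.2402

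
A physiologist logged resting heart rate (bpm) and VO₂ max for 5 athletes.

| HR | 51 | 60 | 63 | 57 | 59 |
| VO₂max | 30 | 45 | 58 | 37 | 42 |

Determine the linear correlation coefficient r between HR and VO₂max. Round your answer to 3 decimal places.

n = 5, Σx = 290, Σy = 212, Σx² = 16900, Σy² = 9422, Σxy = 12471
nΣxy − ΣxΣy = 62355 − 61480 = 875
nΣx² − (Σx)² = 84500 − 84100 = 400; nΣy² − (Σy)² = 47110 − 44944 = 2166
r = 875 / √(400 × 2166) = 875 / 930.8061 ≈ 0.940

0.940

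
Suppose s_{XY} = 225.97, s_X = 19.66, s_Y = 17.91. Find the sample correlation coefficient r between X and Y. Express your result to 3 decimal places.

r = Cov(X,Y) / (s_X · s_Y) = 225.97 / (19.66 × 17.91)
  = 225.97 / 352.1106 ≈ 0.642

0.642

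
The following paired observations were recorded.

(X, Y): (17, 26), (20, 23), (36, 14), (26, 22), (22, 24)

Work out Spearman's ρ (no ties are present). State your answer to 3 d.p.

Rank X: 1, 2, 5, 4, 3
Rank Y: 5, 3, 1, 2, 4
d = rank(X) − rank(Y): -4, -1, 4, 2, -1; Σd² = 38
ρ = 1 − 6Σd² / [n(n²−1)] = 1 − 6×38 / (5×24) = 1 − 228/120 ≈ -0.900

-0.900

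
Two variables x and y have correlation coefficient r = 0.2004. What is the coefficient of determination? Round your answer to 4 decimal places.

r² = (0.2004)² = 0.0402

0.0402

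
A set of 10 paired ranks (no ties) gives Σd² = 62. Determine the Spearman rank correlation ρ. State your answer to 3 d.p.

0.624

ρ = 1 − 6Σd² / [n(n²−1)] = 1 − 6×62 / (10×99)
  = 1 − 372/990 = 1 − 0.3758 ≈ 0.624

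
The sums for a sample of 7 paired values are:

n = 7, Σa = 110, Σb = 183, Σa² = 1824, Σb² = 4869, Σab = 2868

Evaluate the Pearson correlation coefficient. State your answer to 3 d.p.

-0.086

r = (nΣab − ΣaΣb) / √[(nΣa² − (Σa)²)(nΣb² − (Σb)²)]
Numerator: 7×2868 − 110×183 = -54
Denominator: √[(12768 − 12100)(34083 − 33489)] = √[668 × 594] = 629.9143
r = -54 / 629.9143 ≈ -0.086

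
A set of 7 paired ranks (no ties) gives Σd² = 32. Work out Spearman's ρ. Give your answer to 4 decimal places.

0.4286

ρ = 1 − 6Σd² / [n(n²−1)] = 1 − 6×32 / (7×48)
  = 1 − 192/336 = 1 − 0.57143 ≈ 0.4286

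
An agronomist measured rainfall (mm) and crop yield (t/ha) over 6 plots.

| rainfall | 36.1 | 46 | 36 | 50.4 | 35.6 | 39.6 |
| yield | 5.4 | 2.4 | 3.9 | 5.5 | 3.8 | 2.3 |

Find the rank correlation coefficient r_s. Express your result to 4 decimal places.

0.1429

Rank rainfall: 3, 5, 2, 6, 1, 4
Rank yield: 5, 2, 4, 6, 3, 1
d = rank(rainfall) − rank(yield): -2, 3, -2, 0, -2, 3; Σd² = 30
ρ = 1 − 6Σd² / [n(n²−1)] = 1 − 6×30 / (6×35) = 1 − 180/210 ≈ 0.1429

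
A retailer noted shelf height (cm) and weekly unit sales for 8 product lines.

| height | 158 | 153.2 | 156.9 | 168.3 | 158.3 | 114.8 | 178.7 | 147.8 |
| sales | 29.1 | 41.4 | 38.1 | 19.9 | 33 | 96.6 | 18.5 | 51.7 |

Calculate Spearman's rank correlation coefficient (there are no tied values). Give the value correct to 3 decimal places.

-0.976

Rank height: 5, 3, 4, 7, 6, 1, 8, 2
Rank sales: 3, 6, 5, 2, 4, 8, 1, 7
d = rank(height) − rank(sales): 2, -3, -1, 5, 2, -7, 7, -5; Σd² = 166
ρ = 1 − 6Σd² / [n(n²−1)] = 1 − 6×166 / (8×63) = 1 − 996/504 ≈ -0.976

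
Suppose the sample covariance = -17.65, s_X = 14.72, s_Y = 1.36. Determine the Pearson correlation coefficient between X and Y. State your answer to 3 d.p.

r = Cov(X,Y) / (s_X · s_Y) = -17.65 / (14.72 × 1.36)
  = -17.65 / 20.0192 ≈ -0.882

-0.882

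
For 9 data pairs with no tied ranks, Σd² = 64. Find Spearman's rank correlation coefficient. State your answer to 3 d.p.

ρ = 1 − 6Σd² / [n(n²−1)] = 1 − 6×64 / (9×80)
  = 1 − 384/720 = 1 − 0.5333 ≈ 0.467

0.467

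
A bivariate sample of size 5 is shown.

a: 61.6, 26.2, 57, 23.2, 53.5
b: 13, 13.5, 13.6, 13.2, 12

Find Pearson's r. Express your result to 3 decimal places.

n = 5, Σa = 221.5, Σb = 65.3, Σa² = 11130.49, Σb² = 854.45, Σab = 2877.94
nΣab − ΣaΣb = 14389.7 − 14463.95 = -74.25
nΣa² − (Σa)² = 55652.45 − 49062.25 = 6590.2; nΣb² − (Σb)² = 4272.25 − 4264.09 = 8.16
r = -74.25 / √(6590.2 × 8.16) = -74.25 / 231.8966 ≈ -0.320

-0.320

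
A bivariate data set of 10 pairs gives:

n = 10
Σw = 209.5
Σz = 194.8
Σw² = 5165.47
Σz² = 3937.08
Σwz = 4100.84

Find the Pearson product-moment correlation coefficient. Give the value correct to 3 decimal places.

r = (nΣwz − ΣwΣz) / √[(nΣw² − (Σw)²)(nΣz² − (Σz)²)]
Numerator: 10×4100.84 − 209.5×194.8 = 197.8
Denominator: √[(51654.7 − 43890.25)(39370.8 − 37947.04)] = √[7764.45 × 1423.76] = 3324.8629
r = 197.8 / 3324.8629 ≈ 0.059

0.059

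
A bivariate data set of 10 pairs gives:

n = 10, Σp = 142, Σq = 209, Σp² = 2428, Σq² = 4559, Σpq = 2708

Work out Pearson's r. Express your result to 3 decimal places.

-0.927

r = (nΣpq − ΣpΣq) / √[(nΣp² − (Σp)²)(nΣq² − (Σq)²)]
Numerator: 10×2708 − 142×209 = -2598
Denominator: √[(24280 − 20164)(45590 − 43681)] = √[4116 × 1909] = 2803.1133
r = -2598 / 2803.1133 ≈ -0.927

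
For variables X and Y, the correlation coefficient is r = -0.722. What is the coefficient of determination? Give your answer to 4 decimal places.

0.5213

r² = (-0.722)² = 0.5213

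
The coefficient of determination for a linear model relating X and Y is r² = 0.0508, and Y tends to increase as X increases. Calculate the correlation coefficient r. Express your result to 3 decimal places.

|r| = √0.0508 = 0.225
The association is positive, so r = 0.225.

0.225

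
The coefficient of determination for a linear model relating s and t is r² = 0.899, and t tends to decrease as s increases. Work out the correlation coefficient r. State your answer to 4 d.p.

|r| = √0.899 = 0.9482
The association is negative, so r = −0.9482.

-0.9482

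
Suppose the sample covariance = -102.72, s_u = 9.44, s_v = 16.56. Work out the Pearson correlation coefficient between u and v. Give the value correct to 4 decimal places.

-0.6571

r = Cov(u,v) / (s_u · s_v) = -102.72 / (9.44 × 16.56)
  = -102.72 / 156.3264 ≈ -0.6571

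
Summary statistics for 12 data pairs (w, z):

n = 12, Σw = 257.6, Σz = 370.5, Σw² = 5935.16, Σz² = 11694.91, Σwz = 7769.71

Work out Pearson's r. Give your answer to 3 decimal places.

-0.571

r = (nΣwz − ΣwΣz) / √[(nΣw² − (Σw)²)(nΣz² − (Σz)²)]
Numerator: 12×7769.71 − 257.6×370.5 = -2204.28
Denominator: √[(71221.92 − 66357.76)(140338.92 − 137270.25)] = √[4864.16 × 3068.67] = 3863.4831
r = -2204.28 / 3863.4831 ≈ -0.571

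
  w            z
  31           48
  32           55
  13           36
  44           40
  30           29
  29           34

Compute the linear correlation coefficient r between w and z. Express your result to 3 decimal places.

n = 6, Σw = 179, Σz = 242, Σw² = 5831, Σz² = 10222, Σwz = 7332
nΣwz − ΣwΣz = 43992 − 43318 = 674
nΣw² − (Σw)² = 34986 − 32041 = 2945; nΣz² − (Σz)² = 61332 − 58564 = 2768
r = 674 / √(2945 × 2768) = 674 / 2855.1287 ≈ 0.236

0.236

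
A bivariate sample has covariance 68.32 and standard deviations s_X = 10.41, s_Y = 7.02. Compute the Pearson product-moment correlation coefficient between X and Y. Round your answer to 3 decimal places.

r = Cov(X,Y) / (s_X · s_Y) = 68.32 / (10.41 × 7.02)
  = 68.32 / 73.0782 ≈ 0.935

0.935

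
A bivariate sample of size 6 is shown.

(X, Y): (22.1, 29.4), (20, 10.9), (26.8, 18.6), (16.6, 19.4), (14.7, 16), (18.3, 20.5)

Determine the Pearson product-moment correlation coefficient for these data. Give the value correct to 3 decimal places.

n = 6, ΣX = 118.5, ΣY = 114.8, ΣX² = 2433.19, ΣY² = 2381.74, ΣXY = 2298.61
nΣXY − ΣXΣY = 13791.66 − 13603.8 = 187.86
nΣX² − (ΣX)² = 14599.14 − 14042.25 = 556.89; nΣY² − (ΣY)² = 14290.44 − 13179.04 = 1111.4
r = 187.86 / √(556.89 × 1111.4) = 187.86 / 786.7195 ≈ 0.239

0.239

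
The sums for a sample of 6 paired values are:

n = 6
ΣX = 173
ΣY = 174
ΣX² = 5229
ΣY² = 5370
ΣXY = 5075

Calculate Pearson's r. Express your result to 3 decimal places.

0.208

r = (nΣXY − ΣXΣY) / √[(nΣX² − (ΣX)²)(nΣY² − (ΣY)²)]
Numerator: 6×5075 − 173×174 = 348
Denominator: √[(31374 − 29929)(32220 − 30276)] = √[1445 × 1944] = 1676.0310
r = 348 / 1676.0310 ≈ 0.208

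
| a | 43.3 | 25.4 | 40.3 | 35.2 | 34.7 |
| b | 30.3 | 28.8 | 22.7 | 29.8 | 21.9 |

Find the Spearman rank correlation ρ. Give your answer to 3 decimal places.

Rank a: 5, 1, 4, 3, 2
Rank b: 5, 3, 2, 4, 1
d = rank(a) − rank(b): 0, -2, 2, -1, 1; Σd² = 10
ρ = 1 − 6Σd² / [n(n²−1)] = 1 − 6×10 / (5×24) = 1 − 60/120 ≈ 0.500

0.500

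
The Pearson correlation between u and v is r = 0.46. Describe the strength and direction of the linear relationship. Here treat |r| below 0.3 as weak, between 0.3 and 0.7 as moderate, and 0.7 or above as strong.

r = 0.46 > 0 so the relationship is positive.
|r| = 0.46, which falls in the moderate range.

moderate positive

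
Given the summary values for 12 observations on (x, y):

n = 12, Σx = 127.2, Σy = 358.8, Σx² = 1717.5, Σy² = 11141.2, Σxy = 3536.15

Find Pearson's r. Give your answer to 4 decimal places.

r = (nΣxy − ΣxΣy) / √[(nΣx² − (Σx)²)(nΣy² − (Σy)²)]
Numerator: 12×3536.15 − 127.2×358.8 = -3205.56
Denominator: √[(20610 − 16179.84)(133694.4 − 128737.44)] = √[4430.16 × 4956.96] = 4686.1632
r = -3205.56 / 4686.1632 ≈ -0.6840

-0.6840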